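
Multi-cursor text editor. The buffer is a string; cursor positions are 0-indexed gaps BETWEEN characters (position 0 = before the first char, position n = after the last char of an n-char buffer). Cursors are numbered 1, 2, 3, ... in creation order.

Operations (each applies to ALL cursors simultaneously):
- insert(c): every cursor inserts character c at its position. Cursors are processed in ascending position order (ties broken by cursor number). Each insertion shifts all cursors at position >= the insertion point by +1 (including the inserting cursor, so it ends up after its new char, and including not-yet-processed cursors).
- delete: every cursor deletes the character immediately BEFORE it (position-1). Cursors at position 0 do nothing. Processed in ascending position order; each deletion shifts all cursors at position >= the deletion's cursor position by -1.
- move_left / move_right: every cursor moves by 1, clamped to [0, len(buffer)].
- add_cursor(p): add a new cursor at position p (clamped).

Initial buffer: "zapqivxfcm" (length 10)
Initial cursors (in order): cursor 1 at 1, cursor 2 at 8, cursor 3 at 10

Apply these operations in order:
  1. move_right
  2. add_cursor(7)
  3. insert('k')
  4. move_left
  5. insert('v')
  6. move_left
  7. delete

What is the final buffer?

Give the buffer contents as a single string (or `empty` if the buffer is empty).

After op 1 (move_right): buffer="zapqivxfcm" (len 10), cursors c1@2 c2@9 c3@10, authorship ..........
After op 2 (add_cursor(7)): buffer="zapqivxfcm" (len 10), cursors c1@2 c4@7 c2@9 c3@10, authorship ..........
After op 3 (insert('k')): buffer="zakpqivxkfckmk" (len 14), cursors c1@3 c4@9 c2@12 c3@14, authorship ..1.....4..2.3
After op 4 (move_left): buffer="zakpqivxkfckmk" (len 14), cursors c1@2 c4@8 c2@11 c3@13, authorship ..1.....4..2.3
After op 5 (insert('v')): buffer="zavkpqivxvkfcvkmvk" (len 18), cursors c1@3 c4@10 c2@14 c3@17, authorship ..11.....44..22.33
After op 6 (move_left): buffer="zavkpqivxvkfcvkmvk" (len 18), cursors c1@2 c4@9 c2@13 c3@16, authorship ..11.....44..22.33
After op 7 (delete): buffer="zvkpqivvkfvkvk" (len 14), cursors c1@1 c4@7 c2@10 c3@12, authorship .11....44.2233

Answer: zvkpqivvkfvkvk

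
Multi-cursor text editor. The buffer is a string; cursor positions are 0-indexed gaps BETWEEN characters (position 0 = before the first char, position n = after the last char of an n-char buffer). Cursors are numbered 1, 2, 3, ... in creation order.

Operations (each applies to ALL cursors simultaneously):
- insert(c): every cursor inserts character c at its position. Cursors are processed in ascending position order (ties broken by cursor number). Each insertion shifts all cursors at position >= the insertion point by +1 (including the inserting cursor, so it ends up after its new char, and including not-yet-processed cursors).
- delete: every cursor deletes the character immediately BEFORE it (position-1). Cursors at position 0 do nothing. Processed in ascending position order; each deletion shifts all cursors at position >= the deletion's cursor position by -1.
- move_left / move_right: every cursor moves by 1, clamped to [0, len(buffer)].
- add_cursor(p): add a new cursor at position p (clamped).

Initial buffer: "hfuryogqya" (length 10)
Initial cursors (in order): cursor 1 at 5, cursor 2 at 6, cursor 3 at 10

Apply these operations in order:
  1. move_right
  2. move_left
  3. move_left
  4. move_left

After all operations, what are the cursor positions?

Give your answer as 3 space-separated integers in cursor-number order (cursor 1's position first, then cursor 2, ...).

After op 1 (move_right): buffer="hfuryogqya" (len 10), cursors c1@6 c2@7 c3@10, authorship ..........
After op 2 (move_left): buffer="hfuryogqya" (len 10), cursors c1@5 c2@6 c3@9, authorship ..........
After op 3 (move_left): buffer="hfuryogqya" (len 10), cursors c1@4 c2@5 c3@8, authorship ..........
After op 4 (move_left): buffer="hfuryogqya" (len 10), cursors c1@3 c2@4 c3@7, authorship ..........

Answer: 3 4 7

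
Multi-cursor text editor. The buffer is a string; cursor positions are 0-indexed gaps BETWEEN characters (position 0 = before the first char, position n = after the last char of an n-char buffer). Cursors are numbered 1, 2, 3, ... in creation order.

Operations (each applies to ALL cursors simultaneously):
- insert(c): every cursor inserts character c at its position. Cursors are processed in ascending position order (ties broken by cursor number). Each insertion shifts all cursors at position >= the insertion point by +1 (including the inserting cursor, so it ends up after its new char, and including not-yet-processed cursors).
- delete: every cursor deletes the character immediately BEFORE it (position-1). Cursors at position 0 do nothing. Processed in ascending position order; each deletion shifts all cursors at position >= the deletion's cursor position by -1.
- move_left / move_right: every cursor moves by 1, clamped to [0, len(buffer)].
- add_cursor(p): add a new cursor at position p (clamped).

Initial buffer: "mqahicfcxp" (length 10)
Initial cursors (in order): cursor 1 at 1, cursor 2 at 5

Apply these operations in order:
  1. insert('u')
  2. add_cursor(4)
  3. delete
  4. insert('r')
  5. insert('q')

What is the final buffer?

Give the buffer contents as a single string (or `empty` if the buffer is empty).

After op 1 (insert('u')): buffer="muqahiucfcxp" (len 12), cursors c1@2 c2@7, authorship .1....2.....
After op 2 (add_cursor(4)): buffer="muqahiucfcxp" (len 12), cursors c1@2 c3@4 c2@7, authorship .1....2.....
After op 3 (delete): buffer="mqhicfcxp" (len 9), cursors c1@1 c3@2 c2@4, authorship .........
After op 4 (insert('r')): buffer="mrqrhircfcxp" (len 12), cursors c1@2 c3@4 c2@7, authorship .1.3..2.....
After op 5 (insert('q')): buffer="mrqqrqhirqcfcxp" (len 15), cursors c1@3 c3@6 c2@10, authorship .11.33..22.....

Answer: mrqqrqhirqcfcxp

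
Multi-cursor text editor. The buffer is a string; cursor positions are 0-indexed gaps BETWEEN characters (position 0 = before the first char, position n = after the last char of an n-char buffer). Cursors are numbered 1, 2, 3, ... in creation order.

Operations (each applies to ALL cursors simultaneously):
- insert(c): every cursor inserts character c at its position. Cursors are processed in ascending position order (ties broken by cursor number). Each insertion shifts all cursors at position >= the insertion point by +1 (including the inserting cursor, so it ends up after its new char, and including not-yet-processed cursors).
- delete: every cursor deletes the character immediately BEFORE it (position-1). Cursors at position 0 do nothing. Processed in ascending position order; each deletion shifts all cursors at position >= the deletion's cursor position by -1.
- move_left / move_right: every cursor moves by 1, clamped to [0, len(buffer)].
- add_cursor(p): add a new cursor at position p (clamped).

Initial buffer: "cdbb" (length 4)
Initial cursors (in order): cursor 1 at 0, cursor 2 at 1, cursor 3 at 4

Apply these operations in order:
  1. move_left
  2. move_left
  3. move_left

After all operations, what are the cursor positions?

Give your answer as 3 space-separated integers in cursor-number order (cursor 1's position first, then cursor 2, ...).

After op 1 (move_left): buffer="cdbb" (len 4), cursors c1@0 c2@0 c3@3, authorship ....
After op 2 (move_left): buffer="cdbb" (len 4), cursors c1@0 c2@0 c3@2, authorship ....
After op 3 (move_left): buffer="cdbb" (len 4), cursors c1@0 c2@0 c3@1, authorship ....

Answer: 0 0 1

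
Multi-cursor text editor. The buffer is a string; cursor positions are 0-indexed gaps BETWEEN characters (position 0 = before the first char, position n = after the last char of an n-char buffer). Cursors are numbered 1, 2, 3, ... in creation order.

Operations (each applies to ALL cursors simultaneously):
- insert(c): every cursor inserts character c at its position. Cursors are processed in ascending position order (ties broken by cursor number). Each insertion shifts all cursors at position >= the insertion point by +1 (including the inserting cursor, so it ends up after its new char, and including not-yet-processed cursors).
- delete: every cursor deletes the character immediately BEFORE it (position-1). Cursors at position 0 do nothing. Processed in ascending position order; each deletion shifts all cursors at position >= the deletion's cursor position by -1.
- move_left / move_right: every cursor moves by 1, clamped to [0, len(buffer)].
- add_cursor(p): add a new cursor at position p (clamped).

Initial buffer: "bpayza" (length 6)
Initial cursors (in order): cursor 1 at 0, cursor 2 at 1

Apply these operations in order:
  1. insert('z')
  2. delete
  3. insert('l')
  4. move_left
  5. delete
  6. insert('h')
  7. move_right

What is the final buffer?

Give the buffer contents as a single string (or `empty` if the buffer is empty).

Answer: hlhlpayza

Derivation:
After op 1 (insert('z')): buffer="zbzpayza" (len 8), cursors c1@1 c2@3, authorship 1.2.....
After op 2 (delete): buffer="bpayza" (len 6), cursors c1@0 c2@1, authorship ......
After op 3 (insert('l')): buffer="lblpayza" (len 8), cursors c1@1 c2@3, authorship 1.2.....
After op 4 (move_left): buffer="lblpayza" (len 8), cursors c1@0 c2@2, authorship 1.2.....
After op 5 (delete): buffer="llpayza" (len 7), cursors c1@0 c2@1, authorship 12.....
After op 6 (insert('h')): buffer="hlhlpayza" (len 9), cursors c1@1 c2@3, authorship 1122.....
After op 7 (move_right): buffer="hlhlpayza" (len 9), cursors c1@2 c2@4, authorship 1122.....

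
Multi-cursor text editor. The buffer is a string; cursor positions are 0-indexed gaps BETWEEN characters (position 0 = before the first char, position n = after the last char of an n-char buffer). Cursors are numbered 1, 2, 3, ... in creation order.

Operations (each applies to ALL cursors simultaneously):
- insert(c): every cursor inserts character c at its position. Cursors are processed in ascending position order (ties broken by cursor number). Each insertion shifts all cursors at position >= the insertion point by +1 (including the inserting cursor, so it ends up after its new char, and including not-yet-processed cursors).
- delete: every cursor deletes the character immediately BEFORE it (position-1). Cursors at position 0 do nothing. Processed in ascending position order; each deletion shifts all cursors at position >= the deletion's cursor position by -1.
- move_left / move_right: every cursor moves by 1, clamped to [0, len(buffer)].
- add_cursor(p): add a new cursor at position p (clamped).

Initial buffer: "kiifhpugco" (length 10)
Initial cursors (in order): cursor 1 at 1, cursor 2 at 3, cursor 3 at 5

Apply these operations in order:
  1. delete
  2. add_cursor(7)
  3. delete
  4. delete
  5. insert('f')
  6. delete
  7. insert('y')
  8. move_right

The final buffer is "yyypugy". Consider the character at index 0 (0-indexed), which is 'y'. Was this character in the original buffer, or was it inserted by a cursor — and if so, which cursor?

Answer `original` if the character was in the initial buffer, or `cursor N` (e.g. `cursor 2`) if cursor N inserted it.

Answer: cursor 1

Derivation:
After op 1 (delete): buffer="ifpugco" (len 7), cursors c1@0 c2@1 c3@2, authorship .......
After op 2 (add_cursor(7)): buffer="ifpugco" (len 7), cursors c1@0 c2@1 c3@2 c4@7, authorship .......
After op 3 (delete): buffer="pugc" (len 4), cursors c1@0 c2@0 c3@0 c4@4, authorship ....
After op 4 (delete): buffer="pug" (len 3), cursors c1@0 c2@0 c3@0 c4@3, authorship ...
After op 5 (insert('f')): buffer="fffpugf" (len 7), cursors c1@3 c2@3 c3@3 c4@7, authorship 123...4
After op 6 (delete): buffer="pug" (len 3), cursors c1@0 c2@0 c3@0 c4@3, authorship ...
After op 7 (insert('y')): buffer="yyypugy" (len 7), cursors c1@3 c2@3 c3@3 c4@7, authorship 123...4
After op 8 (move_right): buffer="yyypugy" (len 7), cursors c1@4 c2@4 c3@4 c4@7, authorship 123...4
Authorship (.=original, N=cursor N): 1 2 3 . . . 4
Index 0: author = 1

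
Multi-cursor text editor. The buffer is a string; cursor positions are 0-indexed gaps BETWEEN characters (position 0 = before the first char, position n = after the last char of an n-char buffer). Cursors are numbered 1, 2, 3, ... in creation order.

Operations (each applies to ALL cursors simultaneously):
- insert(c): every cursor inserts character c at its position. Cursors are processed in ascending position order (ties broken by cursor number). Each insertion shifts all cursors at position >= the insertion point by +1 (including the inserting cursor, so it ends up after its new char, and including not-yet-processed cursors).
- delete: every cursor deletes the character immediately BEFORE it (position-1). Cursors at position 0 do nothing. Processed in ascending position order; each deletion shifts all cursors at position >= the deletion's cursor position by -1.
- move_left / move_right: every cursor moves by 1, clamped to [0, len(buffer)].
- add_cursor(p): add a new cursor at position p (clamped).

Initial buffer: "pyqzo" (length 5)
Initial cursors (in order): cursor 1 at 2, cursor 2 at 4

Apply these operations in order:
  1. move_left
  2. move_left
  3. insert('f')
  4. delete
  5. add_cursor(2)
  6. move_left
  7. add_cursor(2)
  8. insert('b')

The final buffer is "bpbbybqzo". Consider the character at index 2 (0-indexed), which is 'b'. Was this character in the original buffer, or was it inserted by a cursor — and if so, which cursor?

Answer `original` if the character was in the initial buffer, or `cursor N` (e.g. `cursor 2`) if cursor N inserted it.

After op 1 (move_left): buffer="pyqzo" (len 5), cursors c1@1 c2@3, authorship .....
After op 2 (move_left): buffer="pyqzo" (len 5), cursors c1@0 c2@2, authorship .....
After op 3 (insert('f')): buffer="fpyfqzo" (len 7), cursors c1@1 c2@4, authorship 1..2...
After op 4 (delete): buffer="pyqzo" (len 5), cursors c1@0 c2@2, authorship .....
After op 5 (add_cursor(2)): buffer="pyqzo" (len 5), cursors c1@0 c2@2 c3@2, authorship .....
After op 6 (move_left): buffer="pyqzo" (len 5), cursors c1@0 c2@1 c3@1, authorship .....
After op 7 (add_cursor(2)): buffer="pyqzo" (len 5), cursors c1@0 c2@1 c3@1 c4@2, authorship .....
After op 8 (insert('b')): buffer="bpbbybqzo" (len 9), cursors c1@1 c2@4 c3@4 c4@6, authorship 1.23.4...
Authorship (.=original, N=cursor N): 1 . 2 3 . 4 . . .
Index 2: author = 2

Answer: cursor 2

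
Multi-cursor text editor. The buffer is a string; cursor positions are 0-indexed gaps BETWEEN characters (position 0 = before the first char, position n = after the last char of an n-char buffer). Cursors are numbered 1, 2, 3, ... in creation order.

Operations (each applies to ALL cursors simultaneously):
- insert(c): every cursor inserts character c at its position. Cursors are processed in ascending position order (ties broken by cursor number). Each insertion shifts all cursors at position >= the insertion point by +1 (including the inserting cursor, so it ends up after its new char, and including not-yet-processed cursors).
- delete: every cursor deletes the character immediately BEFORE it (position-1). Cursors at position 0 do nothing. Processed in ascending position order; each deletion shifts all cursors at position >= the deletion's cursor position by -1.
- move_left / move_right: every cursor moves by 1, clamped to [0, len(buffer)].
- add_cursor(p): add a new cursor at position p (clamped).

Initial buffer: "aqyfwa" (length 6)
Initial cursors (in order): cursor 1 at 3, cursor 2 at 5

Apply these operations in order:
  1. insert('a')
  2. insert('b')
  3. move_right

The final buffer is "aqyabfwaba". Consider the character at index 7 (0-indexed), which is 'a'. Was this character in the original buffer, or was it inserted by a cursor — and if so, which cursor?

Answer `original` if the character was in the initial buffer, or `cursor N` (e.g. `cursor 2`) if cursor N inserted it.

After op 1 (insert('a')): buffer="aqyafwaa" (len 8), cursors c1@4 c2@7, authorship ...1..2.
After op 2 (insert('b')): buffer="aqyabfwaba" (len 10), cursors c1@5 c2@9, authorship ...11..22.
After op 3 (move_right): buffer="aqyabfwaba" (len 10), cursors c1@6 c2@10, authorship ...11..22.
Authorship (.=original, N=cursor N): . . . 1 1 . . 2 2 .
Index 7: author = 2

Answer: cursor 2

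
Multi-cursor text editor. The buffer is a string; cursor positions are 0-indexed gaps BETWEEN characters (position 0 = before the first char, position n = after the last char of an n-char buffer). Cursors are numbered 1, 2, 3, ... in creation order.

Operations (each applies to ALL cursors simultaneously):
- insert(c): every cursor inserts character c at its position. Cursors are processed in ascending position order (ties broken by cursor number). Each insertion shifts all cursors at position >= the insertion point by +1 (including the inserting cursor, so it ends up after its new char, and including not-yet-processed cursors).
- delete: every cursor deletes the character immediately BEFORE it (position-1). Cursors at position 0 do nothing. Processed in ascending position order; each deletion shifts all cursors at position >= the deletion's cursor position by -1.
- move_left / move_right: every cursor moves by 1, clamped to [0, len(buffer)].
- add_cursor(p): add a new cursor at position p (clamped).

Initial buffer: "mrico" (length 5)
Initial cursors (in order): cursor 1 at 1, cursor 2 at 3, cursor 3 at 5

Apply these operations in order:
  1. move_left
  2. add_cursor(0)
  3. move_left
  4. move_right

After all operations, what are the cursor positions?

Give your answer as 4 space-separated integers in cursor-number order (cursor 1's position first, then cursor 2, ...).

Answer: 1 2 4 1

Derivation:
After op 1 (move_left): buffer="mrico" (len 5), cursors c1@0 c2@2 c3@4, authorship .....
After op 2 (add_cursor(0)): buffer="mrico" (len 5), cursors c1@0 c4@0 c2@2 c3@4, authorship .....
After op 3 (move_left): buffer="mrico" (len 5), cursors c1@0 c4@0 c2@1 c3@3, authorship .....
After op 4 (move_right): buffer="mrico" (len 5), cursors c1@1 c4@1 c2@2 c3@4, authorship .....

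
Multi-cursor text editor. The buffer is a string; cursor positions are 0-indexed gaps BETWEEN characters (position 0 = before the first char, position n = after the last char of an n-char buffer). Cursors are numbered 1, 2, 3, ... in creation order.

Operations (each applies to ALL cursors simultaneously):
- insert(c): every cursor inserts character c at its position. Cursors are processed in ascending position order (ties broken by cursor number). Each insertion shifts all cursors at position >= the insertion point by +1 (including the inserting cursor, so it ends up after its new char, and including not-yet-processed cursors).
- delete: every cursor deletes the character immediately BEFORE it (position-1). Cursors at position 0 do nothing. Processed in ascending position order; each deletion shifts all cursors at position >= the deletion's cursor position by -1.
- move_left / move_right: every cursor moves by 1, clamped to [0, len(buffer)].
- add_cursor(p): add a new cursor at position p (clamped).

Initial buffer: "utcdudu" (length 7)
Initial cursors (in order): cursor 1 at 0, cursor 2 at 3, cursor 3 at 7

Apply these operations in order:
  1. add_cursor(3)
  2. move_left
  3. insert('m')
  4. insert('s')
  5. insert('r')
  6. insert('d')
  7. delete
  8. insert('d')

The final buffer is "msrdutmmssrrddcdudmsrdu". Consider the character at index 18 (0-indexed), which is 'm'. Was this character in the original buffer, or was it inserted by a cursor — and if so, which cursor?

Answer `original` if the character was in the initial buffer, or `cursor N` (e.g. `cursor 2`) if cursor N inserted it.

Answer: cursor 3

Derivation:
After op 1 (add_cursor(3)): buffer="utcdudu" (len 7), cursors c1@0 c2@3 c4@3 c3@7, authorship .......
After op 2 (move_left): buffer="utcdudu" (len 7), cursors c1@0 c2@2 c4@2 c3@6, authorship .......
After op 3 (insert('m')): buffer="mutmmcdudmu" (len 11), cursors c1@1 c2@5 c4@5 c3@10, authorship 1..24....3.
After op 4 (insert('s')): buffer="msutmmsscdudmsu" (len 15), cursors c1@2 c2@8 c4@8 c3@14, authorship 11..2424....33.
After op 5 (insert('r')): buffer="msrutmmssrrcdudmsru" (len 19), cursors c1@3 c2@11 c4@11 c3@18, authorship 111..242424....333.
After op 6 (insert('d')): buffer="msrdutmmssrrddcdudmsrdu" (len 23), cursors c1@4 c2@14 c4@14 c3@22, authorship 1111..24242424....3333.
After op 7 (delete): buffer="msrutmmssrrcdudmsru" (len 19), cursors c1@3 c2@11 c4@11 c3@18, authorship 111..242424....333.
After op 8 (insert('d')): buffer="msrdutmmssrrddcdudmsrdu" (len 23), cursors c1@4 c2@14 c4@14 c3@22, authorship 1111..24242424....3333.
Authorship (.=original, N=cursor N): 1 1 1 1 . . 2 4 2 4 2 4 2 4 . . . . 3 3 3 3 .
Index 18: author = 3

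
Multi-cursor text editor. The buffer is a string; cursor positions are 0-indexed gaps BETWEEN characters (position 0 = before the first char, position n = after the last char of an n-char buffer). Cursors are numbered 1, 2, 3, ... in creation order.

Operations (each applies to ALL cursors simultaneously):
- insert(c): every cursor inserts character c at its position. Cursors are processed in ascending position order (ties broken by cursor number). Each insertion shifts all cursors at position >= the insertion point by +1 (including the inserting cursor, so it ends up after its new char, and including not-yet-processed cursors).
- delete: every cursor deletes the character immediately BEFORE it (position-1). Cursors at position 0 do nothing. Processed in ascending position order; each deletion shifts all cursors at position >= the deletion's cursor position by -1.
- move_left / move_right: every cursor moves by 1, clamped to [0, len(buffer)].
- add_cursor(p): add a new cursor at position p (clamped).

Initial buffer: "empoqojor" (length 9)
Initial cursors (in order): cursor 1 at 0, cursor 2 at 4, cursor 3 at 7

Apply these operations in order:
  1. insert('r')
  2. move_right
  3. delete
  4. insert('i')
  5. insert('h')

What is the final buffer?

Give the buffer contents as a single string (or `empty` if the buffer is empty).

After op 1 (insert('r')): buffer="remporqojror" (len 12), cursors c1@1 c2@6 c3@10, authorship 1....2...3..
After op 2 (move_right): buffer="remporqojror" (len 12), cursors c1@2 c2@7 c3@11, authorship 1....2...3..
After op 3 (delete): buffer="rmporojrr" (len 9), cursors c1@1 c2@5 c3@8, authorship 1...2..3.
After op 4 (insert('i')): buffer="rimporiojrir" (len 12), cursors c1@2 c2@7 c3@11, authorship 11...22..33.
After op 5 (insert('h')): buffer="rihmporihojrihr" (len 15), cursors c1@3 c2@9 c3@14, authorship 111...222..333.

Answer: rihmporihojrihr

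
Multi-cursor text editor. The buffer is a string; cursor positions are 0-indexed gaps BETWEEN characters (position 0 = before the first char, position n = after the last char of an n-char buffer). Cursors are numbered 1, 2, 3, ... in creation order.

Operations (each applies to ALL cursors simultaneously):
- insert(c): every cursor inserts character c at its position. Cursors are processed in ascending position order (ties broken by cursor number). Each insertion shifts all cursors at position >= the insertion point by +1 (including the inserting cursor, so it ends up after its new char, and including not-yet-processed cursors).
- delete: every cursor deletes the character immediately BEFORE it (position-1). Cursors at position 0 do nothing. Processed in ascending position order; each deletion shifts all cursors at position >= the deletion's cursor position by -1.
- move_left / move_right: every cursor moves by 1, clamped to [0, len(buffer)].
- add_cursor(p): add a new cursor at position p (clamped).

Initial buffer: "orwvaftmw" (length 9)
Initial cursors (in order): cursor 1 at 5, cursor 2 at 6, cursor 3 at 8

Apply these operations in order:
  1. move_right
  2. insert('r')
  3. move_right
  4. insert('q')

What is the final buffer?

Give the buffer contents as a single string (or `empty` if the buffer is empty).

Answer: orwvafrtqrmqwrq

Derivation:
After op 1 (move_right): buffer="orwvaftmw" (len 9), cursors c1@6 c2@7 c3@9, authorship .........
After op 2 (insert('r')): buffer="orwvafrtrmwr" (len 12), cursors c1@7 c2@9 c3@12, authorship ......1.2..3
After op 3 (move_right): buffer="orwvafrtrmwr" (len 12), cursors c1@8 c2@10 c3@12, authorship ......1.2..3
After op 4 (insert('q')): buffer="orwvafrtqrmqwrq" (len 15), cursors c1@9 c2@12 c3@15, authorship ......1.12.2.33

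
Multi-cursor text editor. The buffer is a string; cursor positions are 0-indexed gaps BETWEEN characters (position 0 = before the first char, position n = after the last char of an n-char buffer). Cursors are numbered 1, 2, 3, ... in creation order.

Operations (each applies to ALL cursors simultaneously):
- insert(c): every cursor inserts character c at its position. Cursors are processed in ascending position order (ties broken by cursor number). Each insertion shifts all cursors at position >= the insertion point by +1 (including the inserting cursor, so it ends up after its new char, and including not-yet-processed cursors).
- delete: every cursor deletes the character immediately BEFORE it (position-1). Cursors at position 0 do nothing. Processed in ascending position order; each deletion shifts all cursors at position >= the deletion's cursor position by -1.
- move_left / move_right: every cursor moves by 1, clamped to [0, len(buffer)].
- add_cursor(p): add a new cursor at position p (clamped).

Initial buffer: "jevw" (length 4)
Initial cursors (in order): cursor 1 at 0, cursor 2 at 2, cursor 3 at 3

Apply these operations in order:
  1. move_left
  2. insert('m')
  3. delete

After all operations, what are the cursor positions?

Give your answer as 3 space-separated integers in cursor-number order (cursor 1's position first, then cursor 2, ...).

Answer: 0 1 2

Derivation:
After op 1 (move_left): buffer="jevw" (len 4), cursors c1@0 c2@1 c3@2, authorship ....
After op 2 (insert('m')): buffer="mjmemvw" (len 7), cursors c1@1 c2@3 c3@5, authorship 1.2.3..
After op 3 (delete): buffer="jevw" (len 4), cursors c1@0 c2@1 c3@2, authorship ....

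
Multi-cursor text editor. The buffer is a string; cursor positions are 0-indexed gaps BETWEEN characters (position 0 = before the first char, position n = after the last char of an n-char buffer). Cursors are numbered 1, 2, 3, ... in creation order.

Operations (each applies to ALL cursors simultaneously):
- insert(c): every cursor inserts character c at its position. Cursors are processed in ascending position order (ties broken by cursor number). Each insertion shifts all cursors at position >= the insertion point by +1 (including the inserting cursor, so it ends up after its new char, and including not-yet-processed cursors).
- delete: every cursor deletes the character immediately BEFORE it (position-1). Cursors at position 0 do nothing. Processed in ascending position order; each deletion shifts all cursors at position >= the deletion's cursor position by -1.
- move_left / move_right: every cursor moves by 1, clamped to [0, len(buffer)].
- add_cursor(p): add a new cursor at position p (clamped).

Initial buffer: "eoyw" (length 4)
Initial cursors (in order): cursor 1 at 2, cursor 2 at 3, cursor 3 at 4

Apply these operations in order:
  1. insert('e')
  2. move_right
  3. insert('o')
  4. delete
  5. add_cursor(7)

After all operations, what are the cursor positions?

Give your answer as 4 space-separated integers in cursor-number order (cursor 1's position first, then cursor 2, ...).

Answer: 4 6 7 7

Derivation:
After op 1 (insert('e')): buffer="eoeyewe" (len 7), cursors c1@3 c2@5 c3@7, authorship ..1.2.3
After op 2 (move_right): buffer="eoeyewe" (len 7), cursors c1@4 c2@6 c3@7, authorship ..1.2.3
After op 3 (insert('o')): buffer="eoeyoewoeo" (len 10), cursors c1@5 c2@8 c3@10, authorship ..1.12.233
After op 4 (delete): buffer="eoeyewe" (len 7), cursors c1@4 c2@6 c3@7, authorship ..1.2.3
After op 5 (add_cursor(7)): buffer="eoeyewe" (len 7), cursors c1@4 c2@6 c3@7 c4@7, authorship ..1.2.3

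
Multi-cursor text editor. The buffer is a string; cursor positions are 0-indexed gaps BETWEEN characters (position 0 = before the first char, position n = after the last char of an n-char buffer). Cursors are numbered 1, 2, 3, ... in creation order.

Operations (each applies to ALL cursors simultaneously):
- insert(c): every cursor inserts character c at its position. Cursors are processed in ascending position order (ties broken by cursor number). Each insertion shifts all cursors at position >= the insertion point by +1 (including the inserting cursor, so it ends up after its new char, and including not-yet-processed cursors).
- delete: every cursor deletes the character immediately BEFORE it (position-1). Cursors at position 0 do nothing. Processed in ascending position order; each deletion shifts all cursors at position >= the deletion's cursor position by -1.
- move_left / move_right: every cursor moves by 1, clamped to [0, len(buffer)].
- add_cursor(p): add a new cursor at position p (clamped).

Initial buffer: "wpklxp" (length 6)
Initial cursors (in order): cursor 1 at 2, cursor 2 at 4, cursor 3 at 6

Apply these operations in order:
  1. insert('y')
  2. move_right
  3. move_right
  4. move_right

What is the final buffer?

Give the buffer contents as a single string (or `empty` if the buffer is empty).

Answer: wpyklyxpy

Derivation:
After op 1 (insert('y')): buffer="wpyklyxpy" (len 9), cursors c1@3 c2@6 c3@9, authorship ..1..2..3
After op 2 (move_right): buffer="wpyklyxpy" (len 9), cursors c1@4 c2@7 c3@9, authorship ..1..2..3
After op 3 (move_right): buffer="wpyklyxpy" (len 9), cursors c1@5 c2@8 c3@9, authorship ..1..2..3
After op 4 (move_right): buffer="wpyklyxpy" (len 9), cursors c1@6 c2@9 c3@9, authorship ..1..2..3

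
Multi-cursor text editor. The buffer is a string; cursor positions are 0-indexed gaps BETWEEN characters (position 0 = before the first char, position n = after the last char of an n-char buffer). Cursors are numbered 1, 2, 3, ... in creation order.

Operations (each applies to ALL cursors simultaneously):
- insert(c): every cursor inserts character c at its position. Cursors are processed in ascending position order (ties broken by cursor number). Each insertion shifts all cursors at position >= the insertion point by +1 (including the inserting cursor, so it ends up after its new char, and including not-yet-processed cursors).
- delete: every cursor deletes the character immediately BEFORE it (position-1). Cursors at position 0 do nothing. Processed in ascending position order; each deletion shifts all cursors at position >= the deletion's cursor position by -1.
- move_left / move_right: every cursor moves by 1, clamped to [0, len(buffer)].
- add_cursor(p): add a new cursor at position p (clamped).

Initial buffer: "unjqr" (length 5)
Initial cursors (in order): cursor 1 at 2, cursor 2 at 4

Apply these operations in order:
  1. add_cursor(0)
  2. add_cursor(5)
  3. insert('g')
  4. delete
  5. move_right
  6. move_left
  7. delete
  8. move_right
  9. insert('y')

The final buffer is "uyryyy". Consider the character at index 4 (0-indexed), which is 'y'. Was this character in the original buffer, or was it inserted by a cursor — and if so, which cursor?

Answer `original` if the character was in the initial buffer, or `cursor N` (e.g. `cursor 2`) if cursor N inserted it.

After op 1 (add_cursor(0)): buffer="unjqr" (len 5), cursors c3@0 c1@2 c2@4, authorship .....
After op 2 (add_cursor(5)): buffer="unjqr" (len 5), cursors c3@0 c1@2 c2@4 c4@5, authorship .....
After op 3 (insert('g')): buffer="gungjqgrg" (len 9), cursors c3@1 c1@4 c2@7 c4@9, authorship 3..1..2.4
After op 4 (delete): buffer="unjqr" (len 5), cursors c3@0 c1@2 c2@4 c4@5, authorship .....
After op 5 (move_right): buffer="unjqr" (len 5), cursors c3@1 c1@3 c2@5 c4@5, authorship .....
After op 6 (move_left): buffer="unjqr" (len 5), cursors c3@0 c1@2 c2@4 c4@4, authorship .....
After op 7 (delete): buffer="ur" (len 2), cursors c3@0 c1@1 c2@1 c4@1, authorship ..
After op 8 (move_right): buffer="ur" (len 2), cursors c3@1 c1@2 c2@2 c4@2, authorship ..
After op 9 (insert('y')): buffer="uyryyy" (len 6), cursors c3@2 c1@6 c2@6 c4@6, authorship .3.124
Authorship (.=original, N=cursor N): . 3 . 1 2 4
Index 4: author = 2

Answer: cursor 2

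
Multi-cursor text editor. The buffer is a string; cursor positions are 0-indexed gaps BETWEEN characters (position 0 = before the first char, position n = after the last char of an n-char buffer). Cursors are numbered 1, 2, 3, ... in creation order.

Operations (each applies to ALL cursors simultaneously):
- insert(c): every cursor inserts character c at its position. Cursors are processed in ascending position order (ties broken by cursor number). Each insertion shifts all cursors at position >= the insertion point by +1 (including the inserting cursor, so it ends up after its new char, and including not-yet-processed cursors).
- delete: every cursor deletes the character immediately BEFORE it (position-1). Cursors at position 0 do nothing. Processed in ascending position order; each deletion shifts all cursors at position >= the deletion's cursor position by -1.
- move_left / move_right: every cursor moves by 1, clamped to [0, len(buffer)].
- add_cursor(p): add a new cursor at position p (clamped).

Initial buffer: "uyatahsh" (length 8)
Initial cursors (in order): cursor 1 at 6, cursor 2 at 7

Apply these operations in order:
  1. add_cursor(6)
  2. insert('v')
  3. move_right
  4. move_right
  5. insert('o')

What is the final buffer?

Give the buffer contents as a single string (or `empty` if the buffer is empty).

Answer: uyatahvvsvooho

Derivation:
After op 1 (add_cursor(6)): buffer="uyatahsh" (len 8), cursors c1@6 c3@6 c2@7, authorship ........
After op 2 (insert('v')): buffer="uyatahvvsvh" (len 11), cursors c1@8 c3@8 c2@10, authorship ......13.2.
After op 3 (move_right): buffer="uyatahvvsvh" (len 11), cursors c1@9 c3@9 c2@11, authorship ......13.2.
After op 4 (move_right): buffer="uyatahvvsvh" (len 11), cursors c1@10 c3@10 c2@11, authorship ......13.2.
After op 5 (insert('o')): buffer="uyatahvvsvooho" (len 14), cursors c1@12 c3@12 c2@14, authorship ......13.213.2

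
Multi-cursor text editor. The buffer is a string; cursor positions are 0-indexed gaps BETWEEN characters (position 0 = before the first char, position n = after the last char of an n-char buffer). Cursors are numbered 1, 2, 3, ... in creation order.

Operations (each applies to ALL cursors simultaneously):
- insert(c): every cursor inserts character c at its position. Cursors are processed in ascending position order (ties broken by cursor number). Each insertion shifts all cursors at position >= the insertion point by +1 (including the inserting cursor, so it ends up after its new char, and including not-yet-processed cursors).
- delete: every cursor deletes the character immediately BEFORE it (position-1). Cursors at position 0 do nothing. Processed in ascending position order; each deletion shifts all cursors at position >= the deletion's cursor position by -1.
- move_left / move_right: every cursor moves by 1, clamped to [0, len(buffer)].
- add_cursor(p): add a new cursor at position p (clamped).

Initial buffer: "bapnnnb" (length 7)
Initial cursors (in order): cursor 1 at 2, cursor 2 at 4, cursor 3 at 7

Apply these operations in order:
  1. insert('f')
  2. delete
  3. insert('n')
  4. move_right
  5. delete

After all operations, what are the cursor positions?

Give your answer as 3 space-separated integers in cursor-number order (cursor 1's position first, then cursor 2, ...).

After op 1 (insert('f')): buffer="bafpnfnnbf" (len 10), cursors c1@3 c2@6 c3@10, authorship ..1..2...3
After op 2 (delete): buffer="bapnnnb" (len 7), cursors c1@2 c2@4 c3@7, authorship .......
After op 3 (insert('n')): buffer="banpnnnnbn" (len 10), cursors c1@3 c2@6 c3@10, authorship ..1..2...3
After op 4 (move_right): buffer="banpnnnnbn" (len 10), cursors c1@4 c2@7 c3@10, authorship ..1..2...3
After op 5 (delete): buffer="bannnnb" (len 7), cursors c1@3 c2@5 c3@7, authorship ..1.2..

Answer: 3 5 7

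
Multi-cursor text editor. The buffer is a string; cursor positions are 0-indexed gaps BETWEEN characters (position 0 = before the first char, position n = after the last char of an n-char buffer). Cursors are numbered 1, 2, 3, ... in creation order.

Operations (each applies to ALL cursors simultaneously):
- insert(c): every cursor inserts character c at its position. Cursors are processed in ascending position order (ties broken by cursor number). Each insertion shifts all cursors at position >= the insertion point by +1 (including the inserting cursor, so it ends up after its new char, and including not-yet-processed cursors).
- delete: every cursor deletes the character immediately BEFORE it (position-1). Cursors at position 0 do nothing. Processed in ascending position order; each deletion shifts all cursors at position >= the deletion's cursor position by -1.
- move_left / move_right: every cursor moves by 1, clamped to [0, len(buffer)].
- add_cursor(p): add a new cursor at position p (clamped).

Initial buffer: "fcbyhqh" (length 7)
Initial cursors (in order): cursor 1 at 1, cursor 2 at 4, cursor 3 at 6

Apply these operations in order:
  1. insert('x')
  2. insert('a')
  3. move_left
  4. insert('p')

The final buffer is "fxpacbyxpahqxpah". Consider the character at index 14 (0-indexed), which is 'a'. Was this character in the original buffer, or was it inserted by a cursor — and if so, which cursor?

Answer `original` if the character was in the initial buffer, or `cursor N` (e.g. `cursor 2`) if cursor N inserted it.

Answer: cursor 3

Derivation:
After op 1 (insert('x')): buffer="fxcbyxhqxh" (len 10), cursors c1@2 c2@6 c3@9, authorship .1...2..3.
After op 2 (insert('a')): buffer="fxacbyxahqxah" (len 13), cursors c1@3 c2@8 c3@12, authorship .11...22..33.
After op 3 (move_left): buffer="fxacbyxahqxah" (len 13), cursors c1@2 c2@7 c3@11, authorship .11...22..33.
After op 4 (insert('p')): buffer="fxpacbyxpahqxpah" (len 16), cursors c1@3 c2@9 c3@14, authorship .111...222..333.
Authorship (.=original, N=cursor N): . 1 1 1 . . . 2 2 2 . . 3 3 3 .
Index 14: author = 3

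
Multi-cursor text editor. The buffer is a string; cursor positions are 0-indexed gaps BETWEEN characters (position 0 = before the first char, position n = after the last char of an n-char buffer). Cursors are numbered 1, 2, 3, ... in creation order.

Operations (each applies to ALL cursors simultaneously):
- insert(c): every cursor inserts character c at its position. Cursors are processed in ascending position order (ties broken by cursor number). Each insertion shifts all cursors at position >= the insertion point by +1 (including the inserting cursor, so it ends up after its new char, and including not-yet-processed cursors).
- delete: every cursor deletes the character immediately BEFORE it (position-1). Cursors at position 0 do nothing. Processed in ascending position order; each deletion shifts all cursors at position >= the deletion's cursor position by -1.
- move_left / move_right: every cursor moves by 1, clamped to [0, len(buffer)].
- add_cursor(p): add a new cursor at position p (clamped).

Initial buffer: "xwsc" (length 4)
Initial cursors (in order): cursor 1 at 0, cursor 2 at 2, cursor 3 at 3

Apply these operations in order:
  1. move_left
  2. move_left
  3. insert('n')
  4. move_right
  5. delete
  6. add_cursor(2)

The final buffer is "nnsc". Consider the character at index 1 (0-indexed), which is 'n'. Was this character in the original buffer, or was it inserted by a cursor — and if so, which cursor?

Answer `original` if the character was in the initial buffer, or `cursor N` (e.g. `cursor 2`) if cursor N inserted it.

Answer: cursor 3

Derivation:
After op 1 (move_left): buffer="xwsc" (len 4), cursors c1@0 c2@1 c3@2, authorship ....
After op 2 (move_left): buffer="xwsc" (len 4), cursors c1@0 c2@0 c3@1, authorship ....
After op 3 (insert('n')): buffer="nnxnwsc" (len 7), cursors c1@2 c2@2 c3@4, authorship 12.3...
After op 4 (move_right): buffer="nnxnwsc" (len 7), cursors c1@3 c2@3 c3@5, authorship 12.3...
After op 5 (delete): buffer="nnsc" (len 4), cursors c1@1 c2@1 c3@2, authorship 13..
After op 6 (add_cursor(2)): buffer="nnsc" (len 4), cursors c1@1 c2@1 c3@2 c4@2, authorship 13..
Authorship (.=original, N=cursor N): 1 3 . .
Index 1: author = 3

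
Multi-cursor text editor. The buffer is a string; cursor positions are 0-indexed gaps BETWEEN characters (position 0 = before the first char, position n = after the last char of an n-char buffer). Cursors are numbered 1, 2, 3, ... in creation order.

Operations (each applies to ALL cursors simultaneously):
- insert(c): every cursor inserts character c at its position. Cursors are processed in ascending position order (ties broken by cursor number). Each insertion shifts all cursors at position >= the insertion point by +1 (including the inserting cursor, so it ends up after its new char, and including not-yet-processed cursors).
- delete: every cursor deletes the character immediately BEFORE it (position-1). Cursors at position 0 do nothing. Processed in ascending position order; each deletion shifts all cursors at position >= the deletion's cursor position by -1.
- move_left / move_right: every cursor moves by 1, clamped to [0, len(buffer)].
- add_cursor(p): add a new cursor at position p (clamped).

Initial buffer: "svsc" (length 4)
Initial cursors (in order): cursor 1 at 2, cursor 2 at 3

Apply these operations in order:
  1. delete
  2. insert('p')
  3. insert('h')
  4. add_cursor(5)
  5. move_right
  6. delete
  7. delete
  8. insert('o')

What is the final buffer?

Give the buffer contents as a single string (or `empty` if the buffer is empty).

After op 1 (delete): buffer="sc" (len 2), cursors c1@1 c2@1, authorship ..
After op 2 (insert('p')): buffer="sppc" (len 4), cursors c1@3 c2@3, authorship .12.
After op 3 (insert('h')): buffer="spphhc" (len 6), cursors c1@5 c2@5, authorship .1212.
After op 4 (add_cursor(5)): buffer="spphhc" (len 6), cursors c1@5 c2@5 c3@5, authorship .1212.
After op 5 (move_right): buffer="spphhc" (len 6), cursors c1@6 c2@6 c3@6, authorship .1212.
After op 6 (delete): buffer="spp" (len 3), cursors c1@3 c2@3 c3@3, authorship .12
After op 7 (delete): buffer="" (len 0), cursors c1@0 c2@0 c3@0, authorship 
After op 8 (insert('o')): buffer="ooo" (len 3), cursors c1@3 c2@3 c3@3, authorship 123

Answer: ooo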